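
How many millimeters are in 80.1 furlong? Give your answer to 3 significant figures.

1.61 × 10^7 millimeters

1 furlong = 201168 millimeters.
Then 80.1 × 201168 ≈ 1.61 × 10^7 mm.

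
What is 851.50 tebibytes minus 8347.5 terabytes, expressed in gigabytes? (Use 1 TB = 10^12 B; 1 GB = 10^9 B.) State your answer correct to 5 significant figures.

851.50 TiB = 936234 GB and 8347.5 TB = 8.34750 × 10^6 GB.
936234 − 8.34750 × 10^6 ≈ -7.4113 × 10^6 GB.

-7.4113 × 10^6 gigabytes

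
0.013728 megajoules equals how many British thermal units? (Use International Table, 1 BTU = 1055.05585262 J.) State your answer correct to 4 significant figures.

13.01 BTU

1 megajoule = 947.817 British thermal units.
Then 0.013728 × 947.817 ≈ 13.01 BTU.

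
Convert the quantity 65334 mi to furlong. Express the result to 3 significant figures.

523000 furlongs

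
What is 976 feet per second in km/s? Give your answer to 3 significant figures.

1 foot per second = 0.000304800 km/s.
So 976 × 0.000304800 ≈ 0.297 km/s.

0.297 kilometers per second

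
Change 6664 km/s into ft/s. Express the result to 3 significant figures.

2.19e+7 ft/s

1 km/s = 3280.84 ft/s.
Then 6664 × 3280.84 ≈ 2.19e+7 ft/s.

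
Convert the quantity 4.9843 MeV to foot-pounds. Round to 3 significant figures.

5.89e-13 ft·lbf

1 megaelectronvolt = 1.18170e-13 ft·lbf.
4.9843 × 1.18170e-13 ≈ 5.89e-13 ft·lbf.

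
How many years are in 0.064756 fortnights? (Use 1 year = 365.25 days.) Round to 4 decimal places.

0.0025 yr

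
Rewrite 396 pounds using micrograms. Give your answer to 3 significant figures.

1 lb = 4.53592e+8 μg.
So 396 × 4.53592e+8 ≈ 1.80e+11 μg.

1.80e+11 μg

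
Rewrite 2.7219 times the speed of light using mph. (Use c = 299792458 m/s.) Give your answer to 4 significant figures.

1.825e+9 mph

1 c = 6.70617e+8 mph.
2.7219 × 6.70617e+8 ≈ 1.825e+9 mph.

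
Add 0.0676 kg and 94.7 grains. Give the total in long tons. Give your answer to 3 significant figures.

7.26e-5 long tons

0.0676 kg = 6.65324e-5 long ton and 94.7 gr = 6.03954e-6 long ton.
6.65324e-5 + 6.03954e-6 ≈ 7.26e-5 long ton.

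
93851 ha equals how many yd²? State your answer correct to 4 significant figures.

1.122e+9 yd²

1 ha = 11959.9 square yards.
Then 93851 × 11959.9 ≈ 1.122e+9 yd².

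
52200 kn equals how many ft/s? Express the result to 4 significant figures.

1 knot = 1.68781 feet per second.
52200 × 1.68781 ≈ 88100 ft/s.

88100 feet per second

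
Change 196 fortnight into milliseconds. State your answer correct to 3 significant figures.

1 fortnight = 1.20960 × 10^9 ms.
Thus 196 × 1.20960 × 10^9 ≈ 2.37 × 10^11 ms.

2.37 × 10^11 ms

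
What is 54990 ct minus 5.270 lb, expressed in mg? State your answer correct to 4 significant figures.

54990 ct = 1.09980 × 10^7 mg and 5.270 lb = 2.39043 × 10^6 mg.
1.09980 × 10^7 − 2.39043 × 10^6 ≈ 8.608 × 10^6 mg.

8.608 × 10^6 mg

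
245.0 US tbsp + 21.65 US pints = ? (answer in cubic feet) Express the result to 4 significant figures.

0.4897 ft³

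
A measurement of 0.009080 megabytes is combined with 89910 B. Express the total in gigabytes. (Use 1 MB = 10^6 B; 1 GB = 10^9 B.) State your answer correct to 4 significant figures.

0.009080 MB = 9.08000 × 10^-6 GB and 89910 B = 8.99100 × 10^-5 GB.
9.08000 × 10^-6 + 8.99100 × 10^-5 ≈ 9.899 × 10^-5 GB.

9.899 × 10^-5 GB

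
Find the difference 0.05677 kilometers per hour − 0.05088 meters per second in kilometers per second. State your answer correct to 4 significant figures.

-3.511 × 10^-5 km/s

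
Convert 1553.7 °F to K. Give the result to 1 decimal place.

1118.5 kelvins

K = (°F + 459.67) × 5/9.
Applying the formula gives 1118.5 K.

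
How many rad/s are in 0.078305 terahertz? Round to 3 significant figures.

4.92e+11 radians per second

1 THz = 6.28319e+12 radians per second.
Thus 0.078305 × 6.28319e+12 ≈ 4.92e+11 rad/s.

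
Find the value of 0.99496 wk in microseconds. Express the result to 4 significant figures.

1 wk = 6.04800 × 10^11 μs.
Thus 0.99496 × 6.04800 × 10^11 ≈ 6.018 × 10^11 μs.

6.018 × 10^11 microseconds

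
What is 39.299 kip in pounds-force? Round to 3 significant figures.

1 kip = 1000.00 pounds-force.
Then 39.299 × 1000.00 ≈ 39300 lbf.

39300 pounds-force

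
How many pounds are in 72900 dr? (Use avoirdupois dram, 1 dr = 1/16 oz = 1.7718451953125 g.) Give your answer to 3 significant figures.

1 dram = 0.00390625 lb.
Thus 72900 × 0.00390625 ≈ 285 lb.

285 pounds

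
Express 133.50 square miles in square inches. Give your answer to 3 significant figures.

5.36 × 10^11 in²

1 square mile = 4.01449 × 10^9 square inches.
133.50 × 4.01449 × 10^9 ≈ 5.36 × 10^11 in².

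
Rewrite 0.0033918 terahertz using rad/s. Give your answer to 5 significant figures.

2.1311e+10 rad/s

1 THz = 6.28319e+12 rad/s.
0.0033918 × 6.28319e+12 ≈ 2.1311e+10 rad/s.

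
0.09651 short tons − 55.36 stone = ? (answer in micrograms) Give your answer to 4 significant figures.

-2.640e+11 μg

0.09651 short ton = 8.75524e+10 μg and 55.36 st = 3.51552e+11 μg.
8.75524e+10 − 3.51552e+11 ≈ -2.640e+11 μg.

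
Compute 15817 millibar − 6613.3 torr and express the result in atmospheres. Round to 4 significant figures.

15817 mbar = 15.6102 atm and 6613.3 torr = 8.70171 atm.
15.6102 − 8.70171 ≈ 6.908 atm.

6.908 atm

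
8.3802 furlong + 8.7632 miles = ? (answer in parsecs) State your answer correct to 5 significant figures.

5.1168e-13 parsecs

8.3802 furlong = 5.46340e-14 pc and 8.7632 mi = 4.57047e-13 pc.
5.46340e-14 + 4.57047e-13 ≈ 5.1168e-13 pc.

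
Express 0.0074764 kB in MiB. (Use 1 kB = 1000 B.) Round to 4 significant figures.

7.130 × 10^-6 mebibytes

1 kB = 0.000953674 MiB.
Then 0.0074764 × 0.000953674 ≈ 7.130 × 10^-6 MiB.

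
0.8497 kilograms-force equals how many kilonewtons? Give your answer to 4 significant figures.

0.008333 kN

1 kgf = 0.00980665 kN.
So 0.8497 × 0.00980665 ≈ 0.008333 kN.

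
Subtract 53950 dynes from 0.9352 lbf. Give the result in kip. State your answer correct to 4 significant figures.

0.0008139 kips

0.9352 lbf = 0.000935200 kip and 53950 dyn = 0.000121284 kip.
0.000935200 − 0.000121284 ≈ 0.0008139 kip.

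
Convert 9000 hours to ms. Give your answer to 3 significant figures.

3.24 × 10^10 ms

1 hour = 3.60000 × 10^6 milliseconds.
So 9000 × 3.60000 × 10^6 ≈ 3.24 × 10^10 ms.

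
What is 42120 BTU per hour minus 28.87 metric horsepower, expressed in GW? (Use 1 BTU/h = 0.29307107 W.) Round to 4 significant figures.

42120 BTU/h = 1.23442e-5 GW and 28.87 PS = 2.12338e-5 GW.
1.23442e-5 − 2.12338e-5 ≈ -8.890e-6 GW.

-8.890e-6 gigawatts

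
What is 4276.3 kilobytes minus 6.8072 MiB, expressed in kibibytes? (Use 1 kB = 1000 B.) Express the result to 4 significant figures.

4276.3 kB = 4176.074 KiB and 6.8072 MiB = 6970.573 KiB.
4176.074 − 6970.573 ≈ -2794 KiB.

-2794 KiB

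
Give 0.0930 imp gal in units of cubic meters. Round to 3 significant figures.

0.000423 m³

1 imperial gallon = 0.00454609 cubic meters.
0.0930 × 0.00454609 ≈ 0.000423 m³.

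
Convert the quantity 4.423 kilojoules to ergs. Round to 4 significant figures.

1 kJ = 1.00000e+10 ergs.
4.423 × 1.00000e+10 ≈ 4.423e+10 erg.

4.423e+10 erg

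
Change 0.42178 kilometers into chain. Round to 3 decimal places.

20.967 chains

1 kilometer = 49.7097 chain.
0.42178 × 49.7097 ≈ 20.967 chain.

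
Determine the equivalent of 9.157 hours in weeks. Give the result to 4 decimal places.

0.0545 wk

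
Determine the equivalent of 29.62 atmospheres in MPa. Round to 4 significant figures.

1 atm = 0.101325 MPa.
So 29.62 × 0.101325 ≈ 3.001 MPa.

3.001 megapascals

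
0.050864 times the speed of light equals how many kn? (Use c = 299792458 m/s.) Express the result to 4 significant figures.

2.964e+7 kn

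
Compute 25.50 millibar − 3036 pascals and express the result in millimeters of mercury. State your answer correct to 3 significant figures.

25.50 mbar = 19.1266 mmHg and 3036 Pa = 22.7719 mmHg.
19.1266 − 22.7719 ≈ -3.65 mmHg.

-3.65 mmHg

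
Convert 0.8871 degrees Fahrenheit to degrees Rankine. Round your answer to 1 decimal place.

°R = °F + 459.67.
Applying the formula gives 460.6 °R.

460.6 °R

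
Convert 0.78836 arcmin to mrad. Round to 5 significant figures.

0.22932 mrad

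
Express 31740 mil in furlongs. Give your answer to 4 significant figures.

0.004008 furlong

1 mil = 1.26263 × 10^-7 furlong.
31740 × 1.26263 × 10^-7 ≈ 0.004008 furlong.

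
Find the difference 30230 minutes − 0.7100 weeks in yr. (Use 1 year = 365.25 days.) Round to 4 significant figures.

30230 min = 0.0574759 yr and 0.7100 wk = 0.0136071 yr.
0.0574759 − 0.0136071 ≈ 0.04387 yr.

0.04387 yr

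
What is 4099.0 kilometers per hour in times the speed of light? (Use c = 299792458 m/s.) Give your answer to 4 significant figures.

3.798e-6 c

1 km/h = 9.26567e-10 c.
Thus 4099.0 × 9.26567e-10 ≈ 3.798e-6 c.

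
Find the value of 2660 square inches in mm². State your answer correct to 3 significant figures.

1.72e+6 square millimeters

1 square inch = 645.160 square millimeters.
Then 2660 × 645.160 ≈ 1.72e+6 mm².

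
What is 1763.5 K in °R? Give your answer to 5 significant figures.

3174.3 °R

°R = K × 9/5.
Applying the formula gives 3174.3 °R.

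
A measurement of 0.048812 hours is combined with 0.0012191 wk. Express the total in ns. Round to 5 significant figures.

0.048812 h = 1.757232e+11 ns and 0.0012191 wk = 7.373117e+11 ns.
1.757232e+11 + 7.373117e+11 ≈ 9.1303e+11 ns.

9.1303e+11 nanoseconds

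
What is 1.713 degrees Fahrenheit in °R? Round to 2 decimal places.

°R = °F + 459.67.
Applying the formula gives 461.38 °R.

461.38 °R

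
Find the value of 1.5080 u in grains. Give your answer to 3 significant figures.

1 atomic mass unit = 2.56260e-23 gr.
So 1.5080 × 2.56260e-23 ≈ 3.86e-23 gr.

3.86e-23 grains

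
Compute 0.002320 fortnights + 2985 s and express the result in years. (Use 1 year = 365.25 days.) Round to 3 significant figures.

0.002320 fortnight = 8.89254 × 10^-5 yr and 2985 s = 9.45889 × 10^-5 yr.
8.89254 × 10^-5 + 9.45889 × 10^-5 ≈ 0.000184 yr.

0.000184 yr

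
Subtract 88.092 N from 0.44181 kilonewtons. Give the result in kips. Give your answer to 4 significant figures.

0.07952 kips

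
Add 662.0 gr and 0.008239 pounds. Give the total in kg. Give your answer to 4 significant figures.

662.0 gr = 0.0428969 kg and 0.008239 lb = 0.00373715 kg.
0.0428969 + 0.00373715 ≈ 0.04663 kg.

0.04663 kg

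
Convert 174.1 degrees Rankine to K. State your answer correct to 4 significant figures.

°R = K × 9/5.
Applying the formula gives 96.72 K.

96.72 kelvins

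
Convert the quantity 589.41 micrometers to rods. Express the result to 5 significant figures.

1 μm = 1.98839e-7 rod.
So 589.41 × 1.98839e-7 ≈ 0.00011720 rod.

0.00011720 rods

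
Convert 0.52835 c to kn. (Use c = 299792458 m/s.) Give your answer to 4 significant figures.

1 speed of light = 5.82750e+8 knots.
So 0.52835 × 5.82750e+8 ≈ 3.079e+8 kn.

3.079e+8 knots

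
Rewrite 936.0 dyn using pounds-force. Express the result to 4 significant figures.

0.002104 lbf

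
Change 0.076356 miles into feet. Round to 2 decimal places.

403.16 ft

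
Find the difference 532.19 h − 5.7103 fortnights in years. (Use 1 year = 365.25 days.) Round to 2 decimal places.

532.19 h = 0.0607107 yr and 5.7103 fortnight = 0.218875 yr.
0.0607107 − 0.218875 ≈ -0.16 yr.

-0.16 yr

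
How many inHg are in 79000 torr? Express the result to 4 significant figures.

1 torr = 0.0393701 inHg.
So 79000 × 0.0393701 ≈ 3110 inHg.

3110 inHg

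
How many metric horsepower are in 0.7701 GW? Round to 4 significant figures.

1 gigawatt = 1.35962e+6 PS.
0.7701 × 1.35962e+6 ≈ 1.047e+6 PS.

1.047e+6 PS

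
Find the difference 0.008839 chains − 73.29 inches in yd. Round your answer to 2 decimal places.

-1.84 yards

0.008839 chain = 0.194458 yd and 73.29 in = 2.03583 yd.
0.194458 − 2.03583 ≈ -1.84 yd.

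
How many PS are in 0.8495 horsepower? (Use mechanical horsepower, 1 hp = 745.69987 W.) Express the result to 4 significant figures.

1 hp = 1.01387 PS.
Then 0.8495 × 1.01387 ≈ 0.8613 PS.

0.8613 PS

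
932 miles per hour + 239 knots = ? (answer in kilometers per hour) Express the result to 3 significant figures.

1940 km/h

932 mph = 1499.91 km/h and 239 kn = 442.628 km/h.
1499.91 + 442.628 ≈ 1940 km/h.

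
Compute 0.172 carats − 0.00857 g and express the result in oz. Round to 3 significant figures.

0.000911 ounces

0.172 ct = 0.00121342 oz and 0.00857 g = 0.000302298 oz.
0.00121342 − 0.000302298 ≈ 0.000911 oz.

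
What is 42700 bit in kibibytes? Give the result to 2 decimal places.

1 bit = 0.000122070 KiB.
Then 42700 × 0.000122070 ≈ 5.21 KiB.

5.21 KiB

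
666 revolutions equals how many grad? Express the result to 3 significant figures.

266000 grad

1 revolution = 400.000 grad.
666 × 400.000 ≈ 266000 grad.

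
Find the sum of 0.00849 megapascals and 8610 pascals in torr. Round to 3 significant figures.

0.00849 MPa = 63.6802 torr and 8610 Pa = 64.5803 torr.
63.6802 + 64.5803 ≈ 128 torr.

128 torr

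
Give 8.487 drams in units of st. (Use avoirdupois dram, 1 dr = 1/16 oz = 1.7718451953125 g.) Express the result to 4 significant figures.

0.002368 st

1 dr = 0.000279018 st.
Thus 8.487 × 0.000279018 ≈ 0.002368 st.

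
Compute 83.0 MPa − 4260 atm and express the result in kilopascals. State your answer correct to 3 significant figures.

-349000 kPa

83.0 MPa = 83000.00 kPa and 4260 atm = 431644.5 kPa.
83000.00 − 431644.5 ≈ -349000 kPa.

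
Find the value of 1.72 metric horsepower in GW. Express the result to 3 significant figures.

1.27e-6 gigawatts

1 PS = 7.35499e-7 GW.
Then 1.72 × 7.35499e-7 ≈ 1.27e-6 GW.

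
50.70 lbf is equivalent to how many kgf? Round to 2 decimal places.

1 pound-force = 0.453592 kgf.
Then 50.70 × 0.453592 ≈ 23.00 kgf.

23.00 kilograms-force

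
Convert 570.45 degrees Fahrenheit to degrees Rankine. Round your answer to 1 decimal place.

1030.1 degrees Rankine

°R = °F + 459.67.
Applying the formula gives 1030.1 °R.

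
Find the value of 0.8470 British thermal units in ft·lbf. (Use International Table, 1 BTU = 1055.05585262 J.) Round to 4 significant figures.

659.1 foot-pounds

1 British thermal unit = 778.169 foot-pounds.
So 0.8470 × 778.169 ≈ 659.1 ft·lbf.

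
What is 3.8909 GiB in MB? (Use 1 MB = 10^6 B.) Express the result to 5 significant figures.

1 GiB = 1073.74 MB.
Thus 3.8909 × 1073.74 ≈ 4177.8 MB.

4177.8 megabytes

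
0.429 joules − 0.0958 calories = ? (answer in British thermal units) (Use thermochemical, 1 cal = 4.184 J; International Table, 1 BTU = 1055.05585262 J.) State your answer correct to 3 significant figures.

0.429 J = 0.000406614 BTU and 0.0958 cal = 0.000379911 BTU.
0.000406614 − 0.000379911 ≈ 2.67 × 10^-5 BTU.

2.67 × 10^-5 British thermal units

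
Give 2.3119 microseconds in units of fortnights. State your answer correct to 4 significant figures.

1 μs = 8.26720e-13 fortnight.
So 2.3119 × 8.26720e-13 ≈ 1.911e-12 fortnight.

1.911e-12 fortnight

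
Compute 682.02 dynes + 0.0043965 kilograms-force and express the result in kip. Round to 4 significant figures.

1.123 × 10^-5 kips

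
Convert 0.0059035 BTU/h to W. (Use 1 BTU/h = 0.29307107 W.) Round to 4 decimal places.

1 BTU/h = 0.293071 W.
0.0059035 × 0.293071 ≈ 0.0017 W.

0.0017 W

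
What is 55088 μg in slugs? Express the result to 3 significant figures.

1 microgram = 6.85218e-11 slugs.
55088 × 6.85218e-11 ≈ 3.77e-6 slug.

3.77e-6 slug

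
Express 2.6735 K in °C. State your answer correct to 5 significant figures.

K = °C + 273.15.
Applying the formula gives -270.48 °C.

-270.48 °C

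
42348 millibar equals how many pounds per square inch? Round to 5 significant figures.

614.21 psi

1 millibar = 0.0145038 pounds per square inch.
Then 42348 × 0.0145038 ≈ 614.21 psi.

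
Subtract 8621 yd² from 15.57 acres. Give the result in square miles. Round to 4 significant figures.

0.02155 mi²

15.57 acre = 0.024328125 mi² and 8621 yd² = 0.0027831224 mi².
0.024328125 − 0.0027831224 ≈ 0.02155 mi².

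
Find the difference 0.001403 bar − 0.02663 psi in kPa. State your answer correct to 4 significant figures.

-0.04331 kPa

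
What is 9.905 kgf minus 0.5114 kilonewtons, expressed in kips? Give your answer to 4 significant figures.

9.905 kgf = 0.0218368 kip and 0.5114 kN = 0.114967 kip.
0.0218368 − 0.114967 ≈ -0.09313 kip.

-0.09313 kip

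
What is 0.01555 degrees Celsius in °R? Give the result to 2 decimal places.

491.70 degrees Rankine

°R = (°C + 273.15) × 9/5.
Applying the formula gives 491.70 °R.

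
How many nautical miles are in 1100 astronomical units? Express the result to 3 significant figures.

8.89e+10 nmi

1 au = 8.07764e+7 nmi.
1100 × 8.07764e+7 ≈ 8.89e+10 nmi.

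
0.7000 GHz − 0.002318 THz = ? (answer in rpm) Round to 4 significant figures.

-9.708e+10 revolutions per minute

0.7000 GHz = 4.20000e+10 rpm and 0.002318 THz = 1.39080e+11 rpm.
4.20000e+10 − 1.39080e+11 ≈ -9.708e+10 rpm.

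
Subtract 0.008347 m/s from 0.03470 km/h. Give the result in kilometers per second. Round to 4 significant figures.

1.292e-6 kilometers per second

0.03470 km/h = 9.63889e-6 km/s and 0.008347 m/s = 8.34700e-6 km/s.
9.63889e-6 − 8.34700e-6 ≈ 1.292e-6 km/s.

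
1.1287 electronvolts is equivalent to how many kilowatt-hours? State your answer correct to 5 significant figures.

5.0233e-26 kilowatt-hours

1 electronvolt = 4.45049e-26 kilowatt-hours.
Thus 1.1287 × 4.45049e-26 ≈ 5.0233e-26 kWh.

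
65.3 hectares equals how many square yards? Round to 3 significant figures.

1 ha = 11959.9 square yards.
Then 65.3 × 11959.9 ≈ 781000 yd².

781000 square yards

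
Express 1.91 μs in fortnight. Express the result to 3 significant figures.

1.58 × 10^-12 fortnight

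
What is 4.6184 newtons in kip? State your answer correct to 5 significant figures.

0.0010383 kips

1 N = 0.000224809 kip.
So 4.6184 × 0.000224809 ≈ 0.0010383 kip.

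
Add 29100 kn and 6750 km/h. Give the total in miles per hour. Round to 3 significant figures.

29100 kn = 33487.7 mph and 6750 km/h = 4194.26 mph.
33487.7 + 4194.26 ≈ 37700 mph.

37700 miles per hour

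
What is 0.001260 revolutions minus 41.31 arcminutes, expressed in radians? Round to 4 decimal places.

0.001260 rev = 0.00791681 rad and 41.31 arcmin = 0.0120166 rad.
0.00791681 − 0.0120166 ≈ -0.0041 rad.

-0.0041 radians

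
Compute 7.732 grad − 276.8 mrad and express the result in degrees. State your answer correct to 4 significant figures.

7.732 grad = 6.95880 ° and 276.8 mrad = 15.8595 °.
6.95880 − 15.8595 ≈ -8.901 °.

-8.901 degrees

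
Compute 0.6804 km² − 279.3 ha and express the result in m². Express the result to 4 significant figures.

-2.113e+6 square meters

0.6804 km² = 680400 m² and 279.3 ha = 2.79300e+6 m².
680400 − 2.79300e+6 ≈ -2.113e+6 m².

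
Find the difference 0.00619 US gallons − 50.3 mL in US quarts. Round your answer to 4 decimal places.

0.00619 US gal = 0.0247600 US qt and 50.3 mL = 0.0531514 US qt.
0.0247600 − 0.0531514 ≈ -0.0284 US qt.

-0.0284 US quarts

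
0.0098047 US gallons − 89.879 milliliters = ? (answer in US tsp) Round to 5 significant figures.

-10.705 US teaspoons

0.0098047 US gal = 7.53001 US tsp and 89.879 mL = 18.2350 US tsp.
7.53001 − 18.2350 ≈ -10.705 US tsp.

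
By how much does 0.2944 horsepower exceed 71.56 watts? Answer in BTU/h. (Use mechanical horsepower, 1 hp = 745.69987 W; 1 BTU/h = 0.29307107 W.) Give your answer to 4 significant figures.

504.9 BTU/h

0.2944 hp = 749.081 BTU/h and 71.56 W = 244.173 BTU/h.
749.081 − 244.173 ≈ 504.9 BTU/h.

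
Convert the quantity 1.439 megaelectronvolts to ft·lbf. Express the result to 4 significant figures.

1.700e-13 ft·lbf

1 megaelectronvolt = 1.18170e-13 ft·lbf.
So 1.439 × 1.18170e-13 ≈ 1.700e-13 ft·lbf.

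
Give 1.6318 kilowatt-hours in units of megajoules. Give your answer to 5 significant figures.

5.8745 megajoules

1 kilowatt-hour = 3.60000 MJ.
1.6318 × 3.60000 ≈ 5.8745 MJ.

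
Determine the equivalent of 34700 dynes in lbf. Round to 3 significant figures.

0.0780 pounds-force

1 dyne = 2.24809 × 10^-6 lbf.
Then 34700 × 2.24809 × 10^-6 ≈ 0.0780 lbf.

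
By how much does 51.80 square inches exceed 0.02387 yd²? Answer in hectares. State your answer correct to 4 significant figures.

1.346e-6 hectares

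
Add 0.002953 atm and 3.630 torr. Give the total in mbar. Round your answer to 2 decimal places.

7.83 millibar

0.002953 atm = 2.99213 mbar and 3.630 torr = 4.83960 mbar.
2.99213 + 4.83960 ≈ 7.83 mbar.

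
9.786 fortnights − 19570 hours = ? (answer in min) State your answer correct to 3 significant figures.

-977000 minutes

9.786 fortnight = 197286 min and 19570 h = 1.17420 × 10^6 min.
197286 − 1.17420 × 10^6 ≈ -977000 min.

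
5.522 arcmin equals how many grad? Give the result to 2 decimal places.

1 arcmin = 0.0185185 gradians.
5.522 × 0.0185185 ≈ 0.10 grad.

0.10 gradians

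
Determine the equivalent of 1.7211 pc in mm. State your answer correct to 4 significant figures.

1 pc = 3.08568e+19 mm.
So 1.7211 × 3.08568e+19 ≈ 5.311e+19 mm.

5.311e+19 millimeters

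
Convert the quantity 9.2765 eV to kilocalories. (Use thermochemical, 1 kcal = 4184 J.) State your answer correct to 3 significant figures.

3.55 × 10^-22 kilocalories

1 electronvolt = 3.82929 × 10^-23 kcal.
So 9.2765 × 3.82929 × 10^-23 ≈ 3.55 × 10^-22 kcal.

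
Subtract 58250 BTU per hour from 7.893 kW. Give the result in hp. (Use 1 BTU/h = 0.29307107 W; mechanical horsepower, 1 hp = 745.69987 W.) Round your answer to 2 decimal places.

7.893 kW = 10.5847 hp and 58250 BTU/h = 22.8931 hp.
10.5847 − 22.8931 ≈ -12.31 hp.

-12.31 horsepower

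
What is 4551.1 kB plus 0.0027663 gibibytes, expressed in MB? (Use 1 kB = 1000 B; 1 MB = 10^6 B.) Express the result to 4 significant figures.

7.521 MB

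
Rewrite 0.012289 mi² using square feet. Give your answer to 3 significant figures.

343000 square feet

1 square mile = 2.78784 × 10^7 ft².
Thus 0.012289 × 2.78784 × 10^7 ≈ 343000 ft².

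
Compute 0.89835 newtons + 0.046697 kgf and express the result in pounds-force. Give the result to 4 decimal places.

0.89835 N = 0.201957 lbf and 0.046697 kgf = 0.102949 lbf.
0.201957 + 0.102949 ≈ 0.3049 lbf.

0.3049 lbf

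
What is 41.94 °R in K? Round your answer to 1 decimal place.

°R = K × 9/5.
Applying the formula gives 23.3 K.

23.3 kelvins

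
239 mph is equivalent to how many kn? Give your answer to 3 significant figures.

208 kn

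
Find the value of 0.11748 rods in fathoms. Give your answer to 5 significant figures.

0.32307 fathoms

1 rod = 2.75000 fathom.
Then 0.11748 × 2.75000 ≈ 0.32307 fathom.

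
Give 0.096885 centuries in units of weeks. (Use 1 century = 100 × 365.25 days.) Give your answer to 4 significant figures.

505.5 weeks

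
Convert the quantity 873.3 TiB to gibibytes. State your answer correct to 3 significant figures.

894000 GiB

1 tebibyte = 1024.00 gibibytes.
So 873.3 × 1024.00 ≈ 894000 GiB.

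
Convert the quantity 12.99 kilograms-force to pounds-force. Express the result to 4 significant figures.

1 kilogram-force = 2.20462 lbf.
12.99 × 2.20462 ≈ 28.64 lbf.

28.64 pounds-force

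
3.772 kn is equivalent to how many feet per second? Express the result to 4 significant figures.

1 knot = 1.68781 feet per second.
Thus 3.772 × 1.68781 ≈ 6.366 ft/s.

6.366 ft/s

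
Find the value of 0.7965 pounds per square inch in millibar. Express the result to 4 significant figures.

1 pound per square inch = 68.9476 mbar.
Thus 0.7965 × 68.9476 ≈ 54.92 mbar.

54.92 millibar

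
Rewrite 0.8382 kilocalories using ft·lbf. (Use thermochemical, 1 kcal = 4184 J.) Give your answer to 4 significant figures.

2587 foot-pounds

1 kilocalorie = 3085.96 ft·lbf.
Then 0.8382 × 3085.96 ≈ 2587 ft·lbf.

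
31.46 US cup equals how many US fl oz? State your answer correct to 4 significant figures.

1 US cup = 8.00000 US fluid ounces.
31.46 × 8.00000 ≈ 251.7 US fl oz.

251.7 US fl oz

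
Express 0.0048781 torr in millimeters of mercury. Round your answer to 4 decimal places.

0.0049 millimeters of mercury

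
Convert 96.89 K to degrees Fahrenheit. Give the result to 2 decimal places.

K = (°F + 459.67) × 5/9.
Applying the formula gives -285.27 °F.

-285.27 °F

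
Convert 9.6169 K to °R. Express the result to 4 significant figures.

17.31 °R

°R = K × 9/5.
Applying the formula gives 17.31 °R.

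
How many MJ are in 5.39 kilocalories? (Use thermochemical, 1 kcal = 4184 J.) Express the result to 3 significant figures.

1 kcal = 0.00418400 MJ.
5.39 × 0.00418400 ≈ 0.0226 MJ.

0.0226 megajoules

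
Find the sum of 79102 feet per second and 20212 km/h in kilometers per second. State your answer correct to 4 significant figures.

29.72 km/s

79102 ft/s = 24.1103 km/s and 20212 km/h = 5.61444 km/s.
24.1103 + 5.61444 ≈ 29.72 km/s.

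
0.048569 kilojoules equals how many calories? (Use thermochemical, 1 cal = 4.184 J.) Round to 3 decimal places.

11.608 calories

1 kilojoule = 239.006 calories.
So 0.048569 × 239.006 ≈ 11.608 cal.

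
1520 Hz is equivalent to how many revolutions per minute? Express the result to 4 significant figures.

91200 rpm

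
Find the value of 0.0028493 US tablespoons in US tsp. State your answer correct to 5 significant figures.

0.0085479 US tsp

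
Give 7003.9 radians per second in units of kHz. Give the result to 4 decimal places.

1.1147 kHz

1 radian per second = 0.000159155 kHz.
7003.9 × 0.000159155 ≈ 1.1147 kHz.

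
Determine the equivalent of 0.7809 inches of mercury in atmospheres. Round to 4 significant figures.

1 inch of mercury = 0.0334211 atm.
Thus 0.7809 × 0.0334211 ≈ 0.02610 atm.

0.02610 atm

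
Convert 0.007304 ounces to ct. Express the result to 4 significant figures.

1.035 ct

1 oz = 141.748 ct.
Thus 0.007304 × 141.748 ≈ 1.035 ct.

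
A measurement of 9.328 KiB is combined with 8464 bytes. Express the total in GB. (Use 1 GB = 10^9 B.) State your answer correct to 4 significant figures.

1.802 × 10^-5 GB

9.328 KiB = 9.55187 × 10^-6 GB and 8464 B = 8.46400 × 10^-6 GB.
9.55187 × 10^-6 + 8.46400 × 10^-6 ≈ 1.802 × 10^-5 GB.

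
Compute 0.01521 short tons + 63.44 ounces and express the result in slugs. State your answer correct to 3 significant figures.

1.07 slug

0.01521 short ton = 0.945483 slug and 63.44 oz = 0.123236 slug.
0.945483 + 0.123236 ≈ 1.07 slug.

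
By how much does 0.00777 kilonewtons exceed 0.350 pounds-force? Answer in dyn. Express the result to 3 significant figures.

0.00777 kN = 777000 dyn and 0.350 lbf = 155688 dyn.
777000 − 155688 ≈ 621000 dyn.

621000 dynes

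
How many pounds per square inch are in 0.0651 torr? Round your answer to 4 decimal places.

0.0013 psi

1 torr = 0.0193368 pounds per square inch.
Then 0.0651 × 0.0193368 ≈ 0.0013 psi.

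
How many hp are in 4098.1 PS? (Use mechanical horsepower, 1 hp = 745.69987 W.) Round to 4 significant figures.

1 PS = 0.986320 hp.
Thus 4098.1 × 0.986320 ≈ 4042 hp.

4042 hp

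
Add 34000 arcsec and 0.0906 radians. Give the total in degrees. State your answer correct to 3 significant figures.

14.6 degrees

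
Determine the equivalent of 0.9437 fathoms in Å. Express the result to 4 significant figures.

1 fathom = 1.82880 × 10^10 Å.
Thus 0.9437 × 1.82880 × 10^10 ≈ 1.726 × 10^10 Å.

1.726 × 10^10 Å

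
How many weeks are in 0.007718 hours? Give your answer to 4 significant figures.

4.594e-5 wk

1 h = 0.00595238 wk.
Then 0.007718 × 0.00595238 ≈ 4.594e-5 wk.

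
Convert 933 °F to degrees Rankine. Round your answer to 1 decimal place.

1392.7 °R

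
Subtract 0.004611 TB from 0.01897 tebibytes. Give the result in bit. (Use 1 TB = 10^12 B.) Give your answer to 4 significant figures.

1.300 × 10^11 bits

0.01897 TiB = 1.66862 × 10^11 bit and 0.004611 TB = 3.68880 × 10^10 bit.
1.66862 × 10^11 − 3.68880 × 10^10 ≈ 1.300 × 10^11 bit.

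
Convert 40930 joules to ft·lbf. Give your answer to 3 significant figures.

1 joule = 0.737562 ft·lbf.
So 40930 × 0.737562 ≈ 30200 ft·lbf.

30200 ft·lbf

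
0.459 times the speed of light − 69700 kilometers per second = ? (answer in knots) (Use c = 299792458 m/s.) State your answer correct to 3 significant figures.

0.459 c = 2.67482e+8 kn and 69700 km/s = 1.35486e+8 kn.
2.67482e+8 − 1.35486e+8 ≈ 1.32e+8 kn.

1.32e+8 knots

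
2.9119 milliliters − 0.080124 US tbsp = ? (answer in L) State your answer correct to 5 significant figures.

2.9119 mL = 0.00291190 L and 0.080124 US tbsp = 0.00118477 L.
0.00291190 − 0.00118477 ≈ 0.0017271 L.

0.0017271 liters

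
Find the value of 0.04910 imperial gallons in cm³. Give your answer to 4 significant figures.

223.2 cm³

1 imp gal = 4546.09 cm³.
Thus 0.04910 × 4546.09 ≈ 223.2 cm³.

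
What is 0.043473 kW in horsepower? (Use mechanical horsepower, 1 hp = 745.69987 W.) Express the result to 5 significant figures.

1 kW = 1.34102 hp.
Thus 0.043473 × 1.34102 ≈ 0.058298 hp.

0.058298 hp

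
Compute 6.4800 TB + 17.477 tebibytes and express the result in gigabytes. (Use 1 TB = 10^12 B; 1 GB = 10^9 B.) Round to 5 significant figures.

25696 GB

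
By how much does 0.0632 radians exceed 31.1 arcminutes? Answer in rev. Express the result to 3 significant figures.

0.0632 rad = 0.0100586 rev and 31.1 arcmin = 0.00143981 rev.
0.0100586 − 0.00143981 ≈ 0.00862 rev.

0.00862 revolutions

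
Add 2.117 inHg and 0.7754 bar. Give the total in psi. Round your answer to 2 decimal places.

2.117 inHg = 1.03977 psi and 0.7754 bar = 11.2462 psi.
1.03977 + 11.2462 ≈ 12.29 psi.

12.29 psi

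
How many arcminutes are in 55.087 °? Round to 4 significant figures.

3305 arcmin

1 ° = 60.0000 arcmin.
Then 55.087 × 60.0000 ≈ 3305 arcmin.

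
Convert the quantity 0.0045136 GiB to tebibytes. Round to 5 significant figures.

4.4078e-6 TiB

1 GiB = 0.0009765625 tebibytes.
So 0.0045136 × 0.0009765625 ≈ 4.4078e-6 TiB.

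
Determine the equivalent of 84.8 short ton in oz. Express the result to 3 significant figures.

2.71 × 10^6 ounces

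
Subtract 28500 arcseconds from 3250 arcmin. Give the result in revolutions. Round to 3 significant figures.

3250 arcmin = 0.150463 rev and 28500 arcsec = 0.0219907 rev.
0.150463 − 0.0219907 ≈ 0.128 rev.

0.128 rev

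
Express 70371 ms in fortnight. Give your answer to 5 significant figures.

5.8177 × 10^-5 fortnight

1 ms = 8.26720 × 10^-10 fortnights.
So 70371 × 8.26720 × 10^-10 ≈ 5.8177 × 10^-5 fortnight.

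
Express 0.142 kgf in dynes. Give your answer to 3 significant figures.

139000 dyn

1 kilogram-force = 980665 dynes.
So 0.142 × 980665 ≈ 139000 dyn.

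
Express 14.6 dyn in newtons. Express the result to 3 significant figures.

0.000146 newtons

1 dyne = 1.00000e-5 newtons.
Thus 14.6 × 1.00000e-5 ≈ 0.000146 N.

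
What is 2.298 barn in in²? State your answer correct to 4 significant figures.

1 barn = 1.55000e-25 square inches.
Thus 2.298 × 1.55000e-25 ≈ 3.562e-25 in².

3.562e-25 in²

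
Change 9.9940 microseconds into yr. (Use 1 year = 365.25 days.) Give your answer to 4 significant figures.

1 microsecond = 3.16881e-14 yr.
So 9.9940 × 3.16881e-14 ≈ 3.167e-13 yr.

3.167e-13 yr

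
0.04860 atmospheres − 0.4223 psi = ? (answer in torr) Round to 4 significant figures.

0.04860 atm = 36.9360 torr and 0.4223 psi = 21.8392 torr.
36.9360 − 21.8392 ≈ 15.10 torr.

15.10 torr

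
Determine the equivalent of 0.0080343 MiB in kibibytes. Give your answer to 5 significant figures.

1 mebibyte = 1024.00 kibibytes.
Thus 0.0080343 × 1024.00 ≈ 8.2271 KiB.

8.2271 kibibytes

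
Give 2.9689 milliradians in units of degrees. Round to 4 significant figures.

1 mrad = 0.0572958 °.
So 2.9689 × 0.0572958 ≈ 0.1701 °.

0.1701 °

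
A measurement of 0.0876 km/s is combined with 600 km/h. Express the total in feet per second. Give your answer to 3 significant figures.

834 ft/s

0.0876 km/s = 287.402 ft/s and 600 km/h = 546.807 ft/s.
287.402 + 546.807 ≈ 834 ft/s.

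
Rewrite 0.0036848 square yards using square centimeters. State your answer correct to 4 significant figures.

1 yd² = 8361.27 square centimeters.
Then 0.0036848 × 8361.27 ≈ 30.81 cm².

30.81 square centimeters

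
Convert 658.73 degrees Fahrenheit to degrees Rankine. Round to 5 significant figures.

1118.4 degrees Rankine

°R = °F + 459.67.
Applying the formula gives 1118.4 °R.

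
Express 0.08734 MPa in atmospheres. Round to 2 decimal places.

0.86 atm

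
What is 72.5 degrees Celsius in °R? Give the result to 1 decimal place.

622.2 degrees Rankine

°R = (°C + 273.15) × 9/5.
Applying the formula gives 622.2 °R.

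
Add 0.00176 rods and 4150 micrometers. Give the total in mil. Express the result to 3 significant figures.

512 mil

0.00176 rod = 348.480 mil and 4150 μm = 163.386 mil.
348.480 + 163.386 ≈ 512 mil.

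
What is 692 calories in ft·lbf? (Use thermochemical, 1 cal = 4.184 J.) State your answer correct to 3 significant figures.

2140 ft·lbf

1 calorie = 3.08596 ft·lbf.
Then 692 × 3.08596 ≈ 2140 ft·lbf.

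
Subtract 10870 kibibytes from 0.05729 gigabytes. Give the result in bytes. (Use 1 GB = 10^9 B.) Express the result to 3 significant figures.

0.05729 GB = 5.72900e+7 B and 10870 KiB = 1.11309e+7 B.
5.72900e+7 − 1.11309e+7 ≈ 4.62e+7 B.

4.62e+7 B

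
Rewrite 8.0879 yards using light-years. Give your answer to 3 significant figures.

1 yard = 9.66522e-17 light-years.
Then 8.0879 × 9.66522e-17 ≈ 7.82e-16 ly.

7.82e-16 ly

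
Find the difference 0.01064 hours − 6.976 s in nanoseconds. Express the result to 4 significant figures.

3.133e+10 nanoseconds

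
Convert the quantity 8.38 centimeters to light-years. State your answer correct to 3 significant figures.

8.86e-18 ly

1 cm = 1.05700e-18 ly.
Thus 8.38 × 1.05700e-18 ≈ 8.86e-18 ly.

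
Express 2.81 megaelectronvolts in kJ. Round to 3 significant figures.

1 megaelectronvolt = 1.60218e-16 kilojoules.
Then 2.81 × 1.60218e-16 ≈ 4.50e-16 kJ.

4.50e-16 kilojoules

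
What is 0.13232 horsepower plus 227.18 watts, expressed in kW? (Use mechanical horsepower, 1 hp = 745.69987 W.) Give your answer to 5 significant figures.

0.32585 kW

0.13232 hp = 0.0986710 kW and 227.18 W = 0.227180 kW.
0.0986710 + 0.227180 ≈ 0.32585 kW.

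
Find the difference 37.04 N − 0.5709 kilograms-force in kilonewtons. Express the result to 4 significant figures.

37.04 N = 0.0370400 kN and 0.5709 kgf = 0.00559862 kN.
0.0370400 − 0.00559862 ≈ 0.03144 kN.

0.03144 kilonewtons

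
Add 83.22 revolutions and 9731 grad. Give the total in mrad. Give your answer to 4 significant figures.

675700 mrad

83.22 rev = 522887 mrad and 9731 grad = 152854 mrad.
522887 + 152854 ≈ 675700 mrad.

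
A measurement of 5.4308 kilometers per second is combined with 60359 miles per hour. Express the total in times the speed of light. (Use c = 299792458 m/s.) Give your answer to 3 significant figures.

5.4308 km/s = 1.81152e-5 c and 60359 mph = 9.00052e-5 c.
1.81152e-5 + 9.00052e-5 ≈ 0.000108 c.

0.000108 times the speed of light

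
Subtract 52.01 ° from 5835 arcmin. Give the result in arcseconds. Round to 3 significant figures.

163000 arcsec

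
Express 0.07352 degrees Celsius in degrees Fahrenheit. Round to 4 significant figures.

32.13 degrees Fahrenheit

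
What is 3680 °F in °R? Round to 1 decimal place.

4139.7 degrees Rankine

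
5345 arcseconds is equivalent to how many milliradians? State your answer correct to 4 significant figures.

1 arcsecond = 0.00484814 milliradians.
Then 5345 × 0.00484814 ≈ 25.91 mrad.

25.91 mrad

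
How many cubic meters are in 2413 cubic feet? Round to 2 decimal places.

68.33 cubic meters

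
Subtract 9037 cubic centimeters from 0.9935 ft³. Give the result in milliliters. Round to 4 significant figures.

0.9935 ft³ = 28132.8 mL and 9037 cm³ = 9037.00 mL.
28132.8 − 9037.00 ≈ 19100 mL.

19100 mL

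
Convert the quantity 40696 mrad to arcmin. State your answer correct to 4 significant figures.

139900 arcmin

1 milliradian = 3.43775 arcminutes.
So 40696 × 3.43775 ≈ 139900 arcmin.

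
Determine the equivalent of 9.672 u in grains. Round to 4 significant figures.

2.479e-22 gr

1 u = 2.56260e-23 gr.
Thus 9.672 × 2.56260e-23 ≈ 2.479e-22 gr.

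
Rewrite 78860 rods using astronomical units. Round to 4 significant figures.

2.651e-6 astronomical units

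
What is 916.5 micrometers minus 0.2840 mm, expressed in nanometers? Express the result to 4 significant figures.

916.5 μm = 916500 nm and 0.2840 mm = 284000 nm.
916500 − 284000 ≈ 632500 nm.

632500 nm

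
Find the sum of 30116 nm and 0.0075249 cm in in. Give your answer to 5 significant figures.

30116 nm = 0.00118567 in and 0.0075249 cm = 0.00296256 in.
0.00118567 + 0.00296256 ≈ 0.0041482 in.

0.0041482 in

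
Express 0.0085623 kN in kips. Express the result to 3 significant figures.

0.00192 kips

1 kN = 0.224809 kip.
Thus 0.0085623 × 0.224809 ≈ 0.00192 kip.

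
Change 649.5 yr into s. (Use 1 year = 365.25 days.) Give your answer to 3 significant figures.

2.05e+10 s

1 year = 3.15576e+7 s.
Thus 649.5 × 3.15576e+7 ≈ 2.05e+10 s.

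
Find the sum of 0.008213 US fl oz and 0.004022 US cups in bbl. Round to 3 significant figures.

0.008213 US fl oz = 1.52772e-6 bbl and 0.004022 US cup = 5.98512e-6 bbl.
1.52772e-6 + 5.98512e-6 ≈ 7.51e-6 bbl.

7.51e-6 oil barrels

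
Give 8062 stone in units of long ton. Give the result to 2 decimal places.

1 st = 0.00625000 long ton.
8062 × 0.00625000 ≈ 50.39 long ton.

50.39 long ton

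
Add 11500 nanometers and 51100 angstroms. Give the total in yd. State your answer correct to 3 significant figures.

1.82 × 10^-5 yards

11500 nm = 1.25766 × 10^-5 yd and 51100 Å = 5.58836 × 10^-6 yd.
1.25766 × 10^-5 + 5.58836 × 10^-6 ≈ 1.82 × 10^-5 yd.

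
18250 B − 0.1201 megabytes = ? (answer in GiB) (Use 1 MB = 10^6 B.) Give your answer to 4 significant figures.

-9.486 × 10^-5 GiB

18250 B = 1.69966 × 10^-5 GiB and 0.1201 MB = 0.000111852 GiB.
1.69966 × 10^-5 − 0.000111852 ≈ -9.486 × 10^-5 GiB.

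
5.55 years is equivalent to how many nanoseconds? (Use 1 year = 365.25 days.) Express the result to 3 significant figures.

1.75e+17 ns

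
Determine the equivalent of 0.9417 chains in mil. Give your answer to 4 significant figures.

1 chain = 792000 mils.
So 0.9417 × 792000 ≈ 745800 mil.

745800 mils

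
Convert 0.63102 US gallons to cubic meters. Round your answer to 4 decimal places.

0.0024 m³

1 US gallon = 0.00378541 m³.
So 0.63102 × 0.00378541 ≈ 0.0024 m³.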